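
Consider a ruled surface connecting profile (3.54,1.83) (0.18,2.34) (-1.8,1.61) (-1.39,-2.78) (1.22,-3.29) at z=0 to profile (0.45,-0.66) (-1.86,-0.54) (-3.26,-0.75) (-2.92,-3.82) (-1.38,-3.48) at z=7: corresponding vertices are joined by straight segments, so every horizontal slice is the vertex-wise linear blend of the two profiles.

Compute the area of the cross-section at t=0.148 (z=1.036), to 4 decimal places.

Cross-section at t=0.148: each vertex is (1-t)·p0[i] + t·p1[i].
  v1: (1-0.148)·(3.54,1.83) + 0.148·(0.45,-0.66) = (3.0827,1.4615)
  v2: (1-0.148)·(0.18,2.34) + 0.148·(-1.86,-0.54) = (-0.1219,1.9138)
  v3: (1-0.148)·(-1.8,1.61) + 0.148·(-3.26,-0.75) = (-2.0161,1.2607)
  v4: (1-0.148)·(-1.39,-2.78) + 0.148·(-2.92,-3.82) = (-1.6164,-2.9339)
  v5: (1-0.148)·(1.22,-3.29) + 0.148·(-1.38,-3.48) = (0.8352,-3.3181)
Shoelace sum Σ(x_i·y_{i+1} − x_{i+1}·y_i):
  i=1: 3.0827·1.9138 − -0.1219·1.4615 = +6.0777 (running +6.0777)
  i=2: -0.1219·1.2607 − -2.0161·1.9138 = +3.7046 (running +9.7823)
  i=3: -2.0161·-2.9339 − -1.6164·1.2607 = +7.9529 (running +17.7352)
  i=4: -1.6164·-3.3181 − 0.8352·-2.9339 = +7.8140 (running +25.5491)
  i=5: 0.8352·1.4615 − 3.0827·-3.3181 = +11.4493 (running +36.9985)
Area = |Σ|/2 = |36.9985|/2 = 18.4992

Area at t=0.148: 18.4992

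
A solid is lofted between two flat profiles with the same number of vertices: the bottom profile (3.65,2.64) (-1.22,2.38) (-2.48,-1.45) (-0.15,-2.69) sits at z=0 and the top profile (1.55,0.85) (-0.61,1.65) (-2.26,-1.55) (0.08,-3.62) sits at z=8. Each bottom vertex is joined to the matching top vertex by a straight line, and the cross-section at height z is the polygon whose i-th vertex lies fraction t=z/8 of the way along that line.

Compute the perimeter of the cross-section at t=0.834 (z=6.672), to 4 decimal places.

Perimeter at t=0.834: 14.3544

Cross-section at t=0.834: each vertex is (1-t)·p0[i] + t·p1[i].
  v1: (1-0.834)·(3.65,2.64) + 0.834·(1.55,0.85) = (1.8986,1.1471)
  v2: (1-0.834)·(-1.22,2.38) + 0.834·(-0.61,1.65) = (-0.7113,1.7712)
  v3: (1-0.834)·(-2.48,-1.45) + 0.834·(-2.26,-1.55) = (-2.2965,-1.5334)
  v4: (1-0.834)·(-0.15,-2.69) + 0.834·(0.08,-3.62) = (0.0418,-3.4656)
Perimeter = Σ |v_{i+1} − v_i|:
  edge 1→2: √(-2.6099² + 0.6240²) = 2.6834 (running 2.6834)
  edge 2→3: √(-1.5853² + -3.3046²) = 3.6651 (running 6.3486)
  edge 3→4: √(2.3383² + -1.9322²) = 3.0334 (running 9.3819)
  edge 4→1: √(1.8568² + 4.6128²) = 4.9724 (running 14.3544)
Perimeter = 14.3544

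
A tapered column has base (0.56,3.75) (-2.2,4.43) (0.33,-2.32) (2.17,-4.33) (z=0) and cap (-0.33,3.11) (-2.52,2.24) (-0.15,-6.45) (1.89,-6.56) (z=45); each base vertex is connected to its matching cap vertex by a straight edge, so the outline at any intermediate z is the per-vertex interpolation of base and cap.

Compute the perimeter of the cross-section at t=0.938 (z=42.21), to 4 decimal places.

Perimeter at t=0.938: 23.1075

Cross-section at t=0.938: each vertex is (1-t)·p0[i] + t·p1[i].
  v1: (1-0.938)·(0.56,3.75) + 0.938·(-0.33,3.11) = (-0.2748,3.1497)
  v2: (1-0.938)·(-2.2,4.43) + 0.938·(-2.52,2.24) = (-2.5002,2.3758)
  v3: (1-0.938)·(0.33,-2.32) + 0.938·(-0.15,-6.45) = (-0.1202,-6.1939)
  v4: (1-0.938)·(2.17,-4.33) + 0.938·(1.89,-6.56) = (1.9074,-6.4217)
Perimeter = Σ |v_{i+1} − v_i|:
  edge 1→2: √(-2.2253² + -0.7739²) = 2.3561 (running 2.3561)
  edge 2→3: √(2.3799² + -8.5697²) = 8.8940 (running 11.2501)
  edge 3→4: √(2.0276² + -0.2278²) = 2.0404 (running 13.2905)
  edge 4→1: √(-2.1822² + 9.5714²) = 9.8170 (running 23.1075)
Perimeter = 23.1075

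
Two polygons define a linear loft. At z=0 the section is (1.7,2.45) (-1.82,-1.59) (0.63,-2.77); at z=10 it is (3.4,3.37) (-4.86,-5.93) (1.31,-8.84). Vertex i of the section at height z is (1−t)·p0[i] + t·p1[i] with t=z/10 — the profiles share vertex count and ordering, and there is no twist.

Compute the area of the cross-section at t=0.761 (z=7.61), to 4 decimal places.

Area at t=0.761: 30.1334

Cross-section at t=0.761: each vertex is (1-t)·p0[i] + t·p1[i].
  v1: (1-0.761)·(1.7,2.45) + 0.761·(3.4,3.37) = (2.9937,3.1501)
  v2: (1-0.761)·(-1.82,-1.59) + 0.761·(-4.86,-5.93) = (-4.1334,-4.8927)
  v3: (1-0.761)·(0.63,-2.77) + 0.761·(1.31,-8.84) = (1.1475,-7.3893)
Shoelace sum Σ(x_i·y_{i+1} − x_{i+1}·y_i):
  i=1: 2.9937·-4.8927 − -4.1334·3.1501 = -1.6266 (running -1.6266)
  i=2: -4.1334·-7.3893 − 1.1475·-4.8927 = +36.1574 (running +34.5309)
  i=3: 1.1475·3.1501 − 2.9937·-7.3893 = +25.7360 (running +60.2668)
Area = |Σ|/2 = |60.2668|/2 = 30.1334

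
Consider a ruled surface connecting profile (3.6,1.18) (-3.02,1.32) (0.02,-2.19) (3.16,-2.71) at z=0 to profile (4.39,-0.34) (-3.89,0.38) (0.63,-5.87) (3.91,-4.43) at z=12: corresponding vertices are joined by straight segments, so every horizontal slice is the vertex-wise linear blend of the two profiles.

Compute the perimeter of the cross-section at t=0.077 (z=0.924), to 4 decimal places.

Cross-section at t=0.077: each vertex is (1-t)·p0[i] + t·p1[i].
  v1: (1-0.077)·(3.6,1.18) + 0.077·(4.39,-0.34) = (3.6608,1.0630)
  v2: (1-0.077)·(-3.02,1.32) + 0.077·(-3.89,0.38) = (-3.0870,1.2476)
  v3: (1-0.077)·(0.02,-2.19) + 0.077·(0.63,-5.87) = (0.0670,-2.4734)
  v4: (1-0.077)·(3.16,-2.71) + 0.077·(3.91,-4.43) = (3.2178,-2.8424)
Perimeter = Σ |v_{i+1} − v_i|:
  edge 1→2: √(-6.7478² + 0.1847²) = 6.7503 (running 6.7503)
  edge 2→3: √(3.1540² + -3.7210²) = 4.8778 (running 11.6282)
  edge 3→4: √(3.1508² + -0.3691²) = 3.1723 (running 14.8005)
  edge 4→1: √(0.4431² + 3.9054²) = 3.9305 (running 18.7309)
Perimeter = 18.7309

Perimeter at t=0.077: 18.7309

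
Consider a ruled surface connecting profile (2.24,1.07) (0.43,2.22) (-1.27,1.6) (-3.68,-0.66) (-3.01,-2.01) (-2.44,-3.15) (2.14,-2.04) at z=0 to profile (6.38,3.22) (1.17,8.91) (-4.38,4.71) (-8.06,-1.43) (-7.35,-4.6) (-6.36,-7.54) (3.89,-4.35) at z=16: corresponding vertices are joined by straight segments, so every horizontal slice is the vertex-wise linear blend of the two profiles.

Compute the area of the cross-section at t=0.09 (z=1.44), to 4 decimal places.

Cross-section at t=0.09: each vertex is (1-t)·p0[i] + t·p1[i].
  v1: (1-0.09)·(2.24,1.07) + 0.09·(6.38,3.22) = (2.6126,1.2635)
  v2: (1-0.09)·(0.43,2.22) + 0.09·(1.17,8.91) = (0.4966,2.8221)
  v3: (1-0.09)·(-1.27,1.6) + 0.09·(-4.38,4.71) = (-1.5499,1.8799)
  v4: (1-0.09)·(-3.68,-0.66) + 0.09·(-8.06,-1.43) = (-4.0742,-0.7293)
  v5: (1-0.09)·(-3.01,-2.01) + 0.09·(-7.35,-4.6) = (-3.4006,-2.2431)
  v6: (1-0.09)·(-2.44,-3.15) + 0.09·(-6.36,-7.54) = (-2.7928,-3.5451)
  v7: (1-0.09)·(2.14,-2.04) + 0.09·(3.89,-4.35) = (2.2975,-2.2479)
Shoelace sum Σ(x_i·y_{i+1} − x_{i+1}·y_i):
  i=1: 2.6126·2.8221 − 0.4966·1.2635 = +6.7456 (running +6.7456)
  i=2: 0.4966·1.8799 − -1.5499·2.8221 = +5.3075 (running +12.0531)
  i=3: -1.5499·-0.7293 − -4.0742·1.8799 = +8.7894 (running +20.8425)
  i=4: -4.0742·-2.2431 − -3.4006·-0.7293 = +6.6588 (running +27.5013)
  i=5: -3.4006·-3.5451 − -2.7928·-2.2431 = +5.7909 (running +33.2922)
  i=6: -2.7928·-2.2479 − 2.2975·-3.5451 = +14.4228 (running +47.7150)
  i=7: 2.2975·1.2635 − 2.6126·-2.2479 = +8.7758 (running +56.4908)
Area = |Σ|/2 = |56.4908|/2 = 28.2454

Area at t=0.09: 28.2454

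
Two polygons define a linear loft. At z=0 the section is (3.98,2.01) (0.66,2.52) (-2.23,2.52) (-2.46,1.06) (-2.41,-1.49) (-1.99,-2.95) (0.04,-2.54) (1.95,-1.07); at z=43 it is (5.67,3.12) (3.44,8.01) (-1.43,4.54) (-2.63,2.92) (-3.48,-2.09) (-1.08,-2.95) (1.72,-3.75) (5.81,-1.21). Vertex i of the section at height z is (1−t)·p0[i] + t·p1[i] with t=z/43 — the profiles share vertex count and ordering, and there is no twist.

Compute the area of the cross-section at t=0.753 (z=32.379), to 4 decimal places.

Cross-section at t=0.753: each vertex is (1-t)·p0[i] + t·p1[i].
  v1: (1-0.753)·(3.98,2.01) + 0.753·(5.67,3.12) = (5.2526,2.8458)
  v2: (1-0.753)·(0.66,2.52) + 0.753·(3.44,8.01) = (2.7533,6.6540)
  v3: (1-0.753)·(-2.23,2.52) + 0.753·(-1.43,4.54) = (-1.6276,4.0411)
  v4: (1-0.753)·(-2.46,1.06) + 0.753·(-2.63,2.92) = (-2.5880,2.4606)
  v5: (1-0.753)·(-2.41,-1.49) + 0.753·(-3.48,-2.09) = (-3.2157,-1.9418)
  v6: (1-0.753)·(-1.99,-2.95) + 0.753·(-1.08,-2.95) = (-1.3048,-2.9500)
  v7: (1-0.753)·(0.04,-2.54) + 0.753·(1.72,-3.75) = (1.3050,-3.4511)
  v8: (1-0.753)·(1.95,-1.07) + 0.753·(5.81,-1.21) = (4.8566,-1.1754)
Shoelace sum Σ(x_i·y_{i+1} − x_{i+1}·y_i):
  i=1: 5.2526·6.6540 − 2.7533·2.8458 = +27.1149 (running +27.1149)
  i=2: 2.7533·4.0411 − -1.6276·6.6540 = +21.9564 (running +49.0713)
  i=3: -1.6276·2.4606 − -2.5880·4.0411 = +6.4535 (running +55.5248)
  i=4: -2.5880·-1.9418 − -3.2157·2.4606 = +12.9379 (running +68.4627)
  i=5: -3.2157·-2.9500 − -1.3048·-1.9418 = +6.9527 (running +75.4154)
  i=6: -1.3048·-3.4511 − 1.3050·-2.9500 = +8.3528 (running +83.7682)
  i=7: 1.3050·-1.1754 − 4.8566·-3.4511 = +15.2267 (running +98.9950)
  i=8: 4.8566·2.8458 − 5.2526·-1.1754 = +19.9950 (running +118.9899)
Area = |Σ|/2 = |118.9899|/2 = 59.4950

Area at t=0.753: 59.4950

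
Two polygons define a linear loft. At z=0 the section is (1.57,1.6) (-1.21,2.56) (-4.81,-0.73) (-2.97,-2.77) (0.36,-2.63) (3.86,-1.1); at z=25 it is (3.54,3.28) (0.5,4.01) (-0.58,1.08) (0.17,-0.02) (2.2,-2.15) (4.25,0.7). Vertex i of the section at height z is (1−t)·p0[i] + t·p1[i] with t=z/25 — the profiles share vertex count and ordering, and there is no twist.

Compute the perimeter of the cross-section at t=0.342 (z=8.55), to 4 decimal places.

Cross-section at t=0.342: each vertex is (1-t)·p0[i] + t·p1[i].
  v1: (1-0.342)·(1.57,1.6) + 0.342·(3.54,3.28) = (2.2437,2.1746)
  v2: (1-0.342)·(-1.21,2.56) + 0.342·(0.5,4.01) = (-0.6252,3.0559)
  v3: (1-0.342)·(-4.81,-0.73) + 0.342·(-0.58,1.08) = (-3.3633,-0.1110)
  v4: (1-0.342)·(-2.97,-2.77) + 0.342·(0.17,-0.02) = (-1.8961,-1.8295)
  v5: (1-0.342)·(0.36,-2.63) + 0.342·(2.2,-2.15) = (0.9893,-2.4658)
  v6: (1-0.342)·(3.86,-1.1) + 0.342·(4.25,0.7) = (3.9934,-0.4844)
Perimeter = Σ |v_{i+1} − v_i|:
  edge 1→2: √(-2.8689² + 0.8813²) = 3.0012 (running 3.0012)
  edge 2→3: √(-2.7382² + -3.1669²) = 4.1865 (running 7.1877)
  edge 3→4: √(1.4672² + -1.7185²) = 2.2597 (running 9.4474)
  edge 4→5: √(2.8854² + -0.6363²) = 2.9547 (running 12.4021)
  edge 5→6: √(3.0041² + 1.9814²) = 3.5987 (running 16.0008)
  edge 6→1: √(-1.7496² + 2.6590²) = 3.1830 (running 19.1838)
Perimeter = 19.1838

Perimeter at t=0.342: 19.1838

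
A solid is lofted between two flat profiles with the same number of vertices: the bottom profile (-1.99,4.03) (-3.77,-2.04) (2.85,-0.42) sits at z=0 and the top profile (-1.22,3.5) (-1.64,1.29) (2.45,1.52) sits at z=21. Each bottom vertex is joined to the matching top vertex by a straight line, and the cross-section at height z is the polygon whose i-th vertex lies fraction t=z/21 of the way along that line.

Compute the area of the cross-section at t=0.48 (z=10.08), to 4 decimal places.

Cross-section at t=0.48: each vertex is (1-t)·p0[i] + t·p1[i].
  v1: (1-0.48)·(-1.99,4.03) + 0.48·(-1.22,3.5) = (-1.6204,3.7756)
  v2: (1-0.48)·(-3.77,-2.04) + 0.48·(-1.64,1.29) = (-2.7476,-0.4416)
  v3: (1-0.48)·(2.85,-0.42) + 0.48·(2.45,1.52) = (2.6580,0.5112)
Shoelace sum Σ(x_i·y_{i+1} − x_{i+1}·y_i):
  i=1: -1.6204·-0.4416 − -2.7476·3.7756 = +11.0894 (running +11.0894)
  i=2: -2.7476·0.5112 − 2.6580·-0.4416 = -0.2308 (running +10.8586)
  i=3: 2.6580·3.7756 − -1.6204·0.5112 = +10.8639 (running +21.7225)
Area = |Σ|/2 = |21.7225|/2 = 10.8613

Area at t=0.48: 10.8613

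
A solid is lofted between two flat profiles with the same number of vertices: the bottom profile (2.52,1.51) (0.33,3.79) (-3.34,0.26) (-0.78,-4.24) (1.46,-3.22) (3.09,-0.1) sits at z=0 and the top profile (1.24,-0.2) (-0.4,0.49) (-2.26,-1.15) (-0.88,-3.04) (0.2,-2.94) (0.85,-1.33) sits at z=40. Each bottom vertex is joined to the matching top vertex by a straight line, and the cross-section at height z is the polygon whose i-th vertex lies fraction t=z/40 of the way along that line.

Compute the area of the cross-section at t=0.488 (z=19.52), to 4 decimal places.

Area at t=0.488: 17.0507

Cross-section at t=0.488: each vertex is (1-t)·p0[i] + t·p1[i].
  v1: (1-0.488)·(2.52,1.51) + 0.488·(1.24,-0.2) = (1.8954,0.6755)
  v2: (1-0.488)·(0.33,3.79) + 0.488·(-0.4,0.49) = (-0.0262,2.1796)
  v3: (1-0.488)·(-3.34,0.26) + 0.488·(-2.26,-1.15) = (-2.8130,-0.4281)
  v4: (1-0.488)·(-0.78,-4.24) + 0.488·(-0.88,-3.04) = (-0.8288,-3.6544)
  v5: (1-0.488)·(1.46,-3.22) + 0.488·(0.2,-2.94) = (0.8451,-3.0834)
  v6: (1-0.488)·(3.09,-0.1) + 0.488·(0.85,-1.33) = (1.9969,-0.7002)
Shoelace sum Σ(x_i·y_{i+1} − x_{i+1}·y_i):
  i=1: 1.8954·2.1796 − -0.0262·0.6755 = +4.1489 (running +4.1489)
  i=2: -0.0262·-0.4281 − -2.8130·2.1796 = +6.1424 (running +10.2912)
  i=3: -2.8130·-3.6544 − -0.8288·-0.4281 = +9.9249 (running +20.2161)
  i=4: -0.8288·-3.0834 − 0.8451·-3.6544 = +5.6439 (running +25.8600)
  i=5: 0.8451·-0.7002 − 1.9969·-3.0834 = +5.5653 (running +31.4253)
  i=6: 1.9969·0.6755 − 1.8954·-0.7002 = +2.6761 (running +34.1014)
Area = |Σ|/2 = |34.1014|/2 = 17.0507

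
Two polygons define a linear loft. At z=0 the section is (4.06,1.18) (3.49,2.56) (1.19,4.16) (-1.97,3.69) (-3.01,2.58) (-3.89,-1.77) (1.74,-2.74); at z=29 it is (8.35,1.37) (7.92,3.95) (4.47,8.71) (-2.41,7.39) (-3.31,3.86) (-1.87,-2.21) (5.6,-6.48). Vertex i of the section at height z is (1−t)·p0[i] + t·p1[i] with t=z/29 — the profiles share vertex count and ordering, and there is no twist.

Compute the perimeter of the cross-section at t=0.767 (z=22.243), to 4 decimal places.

Perimeter at t=0.767: 37.7298

Cross-section at t=0.767: each vertex is (1-t)·p0[i] + t·p1[i].
  v1: (1-0.767)·(4.06,1.18) + 0.767·(8.35,1.37) = (7.3504,1.3257)
  v2: (1-0.767)·(3.49,2.56) + 0.767·(7.92,3.95) = (6.8878,3.6261)
  v3: (1-0.767)·(1.19,4.16) + 0.767·(4.47,8.71) = (3.7058,7.6499)
  v4: (1-0.767)·(-1.97,3.69) + 0.767·(-2.41,7.39) = (-2.3075,6.5279)
  v5: (1-0.767)·(-3.01,2.58) + 0.767·(-3.31,3.86) = (-3.2401,3.5618)
  v6: (1-0.767)·(-3.89,-1.77) + 0.767·(-1.87,-2.21) = (-2.3407,-2.1075)
  v7: (1-0.767)·(1.74,-2.74) + 0.767·(5.6,-6.48) = (4.7006,-5.6086)
Perimeter = Σ |v_{i+1} − v_i|:
  edge 1→2: √(-0.4626² + 2.3004²) = 2.3465 (running 2.3465)
  edge 2→3: √(-3.1820² + 4.0237²) = 5.1299 (running 7.4763)
  edge 3→4: √(-6.0132² + -1.1220²) = 6.1170 (running 13.5934)
  edge 4→5: √(-0.9326² + -2.9661²) = 3.1093 (running 16.7027)
  edge 5→6: √(0.8994² + -5.6692²) = 5.7401 (running 22.4428)
  edge 6→7: √(7.0413² + -3.5011²) = 7.8637 (running 30.3065)
  edge 7→1: √(2.6498² + 6.9343²) = 7.4234 (running 37.7298)
Perimeter = 37.7298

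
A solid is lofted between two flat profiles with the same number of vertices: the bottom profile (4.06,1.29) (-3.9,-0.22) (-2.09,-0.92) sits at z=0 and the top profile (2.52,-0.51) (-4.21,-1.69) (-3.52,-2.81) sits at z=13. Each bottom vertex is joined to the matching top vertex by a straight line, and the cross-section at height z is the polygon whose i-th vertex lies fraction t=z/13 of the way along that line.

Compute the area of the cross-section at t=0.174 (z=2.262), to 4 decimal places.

Cross-section at t=0.174: each vertex is (1-t)·p0[i] + t·p1[i].
  v1: (1-0.174)·(4.06,1.29) + 0.174·(2.52,-0.51) = (3.7920,0.9768)
  v2: (1-0.174)·(-3.9,-0.22) + 0.174·(-4.21,-1.69) = (-3.9539,-0.4758)
  v3: (1-0.174)·(-2.09,-0.92) + 0.174·(-3.52,-2.81) = (-2.3388,-1.2489)
Shoelace sum Σ(x_i·y_{i+1} − x_{i+1}·y_i):
  i=1: 3.7920·-0.4758 − -3.9539·0.9768 = +2.0580 (running +2.0580)
  i=2: -3.9539·-1.2489 − -2.3388·-0.4758 = +3.8252 (running +5.8832)
  i=3: -2.3388·0.9768 − 3.7920·-1.2489 = +2.4512 (running +8.3344)
Area = |Σ|/2 = |8.3344|/2 = 4.1672

Area at t=0.174: 4.1672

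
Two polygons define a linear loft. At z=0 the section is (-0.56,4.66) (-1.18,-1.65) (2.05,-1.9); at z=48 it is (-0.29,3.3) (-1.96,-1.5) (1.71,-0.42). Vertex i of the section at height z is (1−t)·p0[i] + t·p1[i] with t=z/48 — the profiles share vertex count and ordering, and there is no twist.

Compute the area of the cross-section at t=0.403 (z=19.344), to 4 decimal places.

Cross-section at t=0.403: each vertex is (1-t)·p0[i] + t·p1[i].
  v1: (1-0.403)·(-0.56,4.66) + 0.403·(-0.29,3.3) = (-0.4512,4.1119)
  v2: (1-0.403)·(-1.18,-1.65) + 0.403·(-1.96,-1.5) = (-1.4943,-1.5896)
  v3: (1-0.403)·(2.05,-1.9) + 0.403·(1.71,-0.42) = (1.9130,-1.3036)
Shoelace sum Σ(x_i·y_{i+1} − x_{i+1}·y_i):
  i=1: -0.4512·-1.5896 − -1.4943·4.1119 = +6.8618 (running +6.8618)
  i=2: -1.4943·-1.3036 − 1.9130·-1.5896 = +4.9887 (running +11.8505)
  i=3: 1.9130·4.1119 − -0.4512·-1.3036 = +7.2779 (running +19.1284)
Area = |Σ|/2 = |19.1284|/2 = 9.5642

Area at t=0.403: 9.5642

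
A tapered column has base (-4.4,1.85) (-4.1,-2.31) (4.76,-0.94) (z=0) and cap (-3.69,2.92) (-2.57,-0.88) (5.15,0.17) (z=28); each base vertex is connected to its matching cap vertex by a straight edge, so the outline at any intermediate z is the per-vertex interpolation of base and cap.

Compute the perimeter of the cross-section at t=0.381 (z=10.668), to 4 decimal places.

Cross-section at t=0.381: each vertex is (1-t)·p0[i] + t·p1[i].
  v1: (1-0.381)·(-4.4,1.85) + 0.381·(-3.69,2.92) = (-4.1295,2.2577)
  v2: (1-0.381)·(-4.1,-2.31) + 0.381·(-2.57,-0.88) = (-3.5171,-1.7652)
  v3: (1-0.381)·(4.76,-0.94) + 0.381·(5.15,0.17) = (4.9086,-0.5171)
Perimeter = Σ |v_{i+1} − v_i|:
  edge 1→2: √(0.6124² + -4.0228²) = 4.0692 (running 4.0692)
  edge 2→3: √(8.4257² + 1.2481²) = 8.5176 (running 12.5868)
  edge 3→1: √(-9.0381² + 2.7748²) = 9.4544 (running 22.0412)
Perimeter = 22.0412

Perimeter at t=0.381: 22.0412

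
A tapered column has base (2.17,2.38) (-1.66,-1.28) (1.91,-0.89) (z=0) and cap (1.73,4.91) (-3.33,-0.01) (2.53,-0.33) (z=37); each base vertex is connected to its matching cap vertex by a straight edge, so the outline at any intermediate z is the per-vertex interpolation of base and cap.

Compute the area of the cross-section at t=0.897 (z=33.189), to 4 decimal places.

Area at t=0.897: 14.0794

Cross-section at t=0.897: each vertex is (1-t)·p0[i] + t·p1[i].
  v1: (1-0.897)·(2.17,2.38) + 0.897·(1.73,4.91) = (1.7753,4.6494)
  v2: (1-0.897)·(-1.66,-1.28) + 0.897·(-3.33,-0.01) = (-3.1580,-0.1408)
  v3: (1-0.897)·(1.91,-0.89) + 0.897·(2.53,-0.33) = (2.4661,-0.3877)
Shoelace sum Σ(x_i·y_{i+1} − x_{i+1}·y_i):
  i=1: 1.7753·-0.1408 − -3.1580·4.6494 = +14.4328 (running +14.4328)
  i=2: -3.1580·-0.3877 − 2.4661·-0.1408 = +1.5715 (running +16.0044)
  i=3: 2.4661·4.6494 − 1.7753·-0.3877 = +12.1544 (running +28.1587)
Area = |Σ|/2 = |28.1587|/2 = 14.0794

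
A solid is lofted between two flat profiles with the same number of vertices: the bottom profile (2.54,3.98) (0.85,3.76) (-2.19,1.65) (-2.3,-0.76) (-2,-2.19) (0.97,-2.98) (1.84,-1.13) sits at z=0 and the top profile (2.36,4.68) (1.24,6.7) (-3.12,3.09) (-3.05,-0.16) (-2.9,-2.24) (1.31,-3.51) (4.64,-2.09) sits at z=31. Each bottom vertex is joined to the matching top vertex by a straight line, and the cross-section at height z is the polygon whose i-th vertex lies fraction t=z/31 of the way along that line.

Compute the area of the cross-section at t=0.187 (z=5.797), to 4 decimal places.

Cross-section at t=0.187: each vertex is (1-t)·p0[i] + t·p1[i].
  v1: (1-0.187)·(2.54,3.98) + 0.187·(2.36,4.68) = (2.5063,4.1109)
  v2: (1-0.187)·(0.85,3.76) + 0.187·(1.24,6.7) = (0.9229,4.3098)
  v3: (1-0.187)·(-2.19,1.65) + 0.187·(-3.12,3.09) = (-2.3639,1.9193)
  v4: (1-0.187)·(-2.3,-0.76) + 0.187·(-3.05,-0.16) = (-2.4402,-0.6478)
  v5: (1-0.187)·(-2,-2.19) + 0.187·(-2.9,-2.24) = (-2.1683,-2.1993)
  v6: (1-0.187)·(0.97,-2.98) + 0.187·(1.31,-3.51) = (1.0336,-3.0791)
  v7: (1-0.187)·(1.84,-1.13) + 0.187·(4.64,-2.09) = (2.3636,-1.3095)
Shoelace sum Σ(x_i·y_{i+1} − x_{i+1}·y_i):
  i=1: 2.5063·4.3098 − 0.9229·4.1109 = +7.0077 (running +7.0077)
  i=2: 0.9229·1.9193 − -2.3639·4.3098 = +11.9593 (running +18.9670)
  i=3: -2.3639·-0.6478 − -2.4402·1.9193 = +6.2149 (running +25.1819)
  i=4: -2.4402·-2.1993 − -2.1683·-0.6478 = +3.9623 (running +29.1442)
  i=5: -2.1683·-3.0791 − 1.0336·-2.1993 = +8.9496 (running +38.0938)
  i=6: 1.0336·-1.3095 − 2.3636·-3.0791 = +5.9243 (running +44.0181)
  i=7: 2.3636·4.1109 − 2.5063·-1.3095 = +12.9986 (running +57.0168)
Area = |Σ|/2 = |57.0168|/2 = 28.5084

Area at t=0.187: 28.5084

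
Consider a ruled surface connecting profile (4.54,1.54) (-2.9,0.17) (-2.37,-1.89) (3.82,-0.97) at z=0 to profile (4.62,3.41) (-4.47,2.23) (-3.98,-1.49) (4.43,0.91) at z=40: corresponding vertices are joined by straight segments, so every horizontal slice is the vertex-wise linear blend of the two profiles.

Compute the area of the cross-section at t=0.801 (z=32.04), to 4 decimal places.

Area at t=0.801: 24.8099

Cross-section at t=0.801: each vertex is (1-t)·p0[i] + t·p1[i].
  v1: (1-0.801)·(4.54,1.54) + 0.801·(4.62,3.41) = (4.6041,3.0379)
  v2: (1-0.801)·(-2.9,0.17) + 0.801·(-4.47,2.23) = (-4.1576,1.8201)
  v3: (1-0.801)·(-2.37,-1.89) + 0.801·(-3.98,-1.49) = (-3.6596,-1.5696)
  v4: (1-0.801)·(3.82,-0.97) + 0.801·(4.43,0.91) = (4.3086,0.5359)
Shoelace sum Σ(x_i·y_{i+1} − x_{i+1}·y_i):
  i=1: 4.6041·1.8201 − -4.1576·3.0379 = +21.0099 (running +21.0099)
  i=2: -4.1576·-1.5696 − -3.6596·1.8201 = +13.1864 (running +34.1963)
  i=3: -3.6596·0.5359 − 4.3086·-1.5696 = +4.8017 (running +38.9980)
  i=4: 4.3086·3.0379 − 4.6041·0.5359 = +10.6218 (running +49.6197)
Area = |Σ|/2 = |49.6197|/2 = 24.8099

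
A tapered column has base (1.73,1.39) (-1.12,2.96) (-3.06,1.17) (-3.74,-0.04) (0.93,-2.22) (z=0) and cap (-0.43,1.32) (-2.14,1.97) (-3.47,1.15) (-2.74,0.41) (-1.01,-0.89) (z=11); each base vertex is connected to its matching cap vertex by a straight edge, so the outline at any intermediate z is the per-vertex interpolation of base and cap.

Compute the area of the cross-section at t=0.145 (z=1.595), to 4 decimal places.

Cross-section at t=0.145: each vertex is (1-t)·p0[i] + t·p1[i].
  v1: (1-0.145)·(1.73,1.39) + 0.145·(-0.43,1.32) = (1.4168,1.3798)
  v2: (1-0.145)·(-1.12,2.96) + 0.145·(-2.14,1.97) = (-1.2679,2.8164)
  v3: (1-0.145)·(-3.06,1.17) + 0.145·(-3.47,1.15) = (-3.1194,1.1671)
  v4: (1-0.145)·(-3.74,-0.04) + 0.145·(-2.74,0.41) = (-3.5950,0.0252)
  v5: (1-0.145)·(0.93,-2.22) + 0.145·(-1.01,-0.89) = (0.6487,-2.0272)
Shoelace sum Σ(x_i·y_{i+1} − x_{i+1}·y_i):
  i=1: 1.4168·2.8164 − -1.2679·1.3798 = +5.7399 (running +5.7399)
  i=2: -1.2679·1.1671 − -3.1194·2.8164 = +7.3060 (running +13.0459)
  i=3: -3.1194·0.0252 − -3.5950·1.1671 = +4.1170 (running +17.1628)
  i=4: -3.5950·-2.0272 − 0.6487·0.0252 = +7.2712 (running +24.4340)
  i=5: 0.6487·1.3798 − 1.4168·-2.0272 = +3.7672 (running +28.2012)
Area = |Σ|/2 = |28.2012|/2 = 14.1006

Area at t=0.145: 14.1006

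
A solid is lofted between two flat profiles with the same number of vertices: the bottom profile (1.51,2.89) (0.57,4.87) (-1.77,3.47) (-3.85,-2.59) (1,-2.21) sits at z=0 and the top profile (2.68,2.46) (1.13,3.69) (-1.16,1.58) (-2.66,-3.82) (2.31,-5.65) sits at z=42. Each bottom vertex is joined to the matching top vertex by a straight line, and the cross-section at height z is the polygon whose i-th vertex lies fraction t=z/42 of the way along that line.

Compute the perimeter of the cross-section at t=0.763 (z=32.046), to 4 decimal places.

Cross-section at t=0.763: each vertex is (1-t)·p0[i] + t·p1[i].
  v1: (1-0.763)·(1.51,2.89) + 0.763·(2.68,2.46) = (2.4027,2.5619)
  v2: (1-0.763)·(0.57,4.87) + 0.763·(1.13,3.69) = (0.9973,3.9697)
  v3: (1-0.763)·(-1.77,3.47) + 0.763·(-1.16,1.58) = (-1.3046,2.0279)
  v4: (1-0.763)·(-3.85,-2.59) + 0.763·(-2.66,-3.82) = (-2.9420,-3.5285)
  v5: (1-0.763)·(1,-2.21) + 0.763·(2.31,-5.65) = (1.9995,-4.8347)
Perimeter = Σ |v_{i+1} − v_i|:
  edge 1→2: √(-1.4054² + 1.4078²) = 1.9892 (running 1.9892)
  edge 2→3: √(-2.3018² + -1.9417²) = 3.0114 (running 5.0007)
  edge 3→4: √(-1.6375² + -5.5564²) = 5.7927 (running 10.7933)
  edge 4→5: √(4.9416² + -1.3062²) = 5.1113 (running 15.9046)
  edge 5→1: √(0.4032² + 7.3966²) = 7.4076 (running 23.3122)
Perimeter = 23.3122

Perimeter at t=0.763: 23.3122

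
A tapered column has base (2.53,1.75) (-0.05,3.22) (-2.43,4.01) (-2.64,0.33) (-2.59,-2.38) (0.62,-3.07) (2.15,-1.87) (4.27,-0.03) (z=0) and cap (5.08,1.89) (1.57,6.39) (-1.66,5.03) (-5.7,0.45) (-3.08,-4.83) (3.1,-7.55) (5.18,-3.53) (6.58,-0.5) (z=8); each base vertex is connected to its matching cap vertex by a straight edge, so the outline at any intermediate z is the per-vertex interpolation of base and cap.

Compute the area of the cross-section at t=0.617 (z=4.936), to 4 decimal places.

Area at t=0.617: 71.2320

Cross-section at t=0.617: each vertex is (1-t)·p0[i] + t·p1[i].
  v1: (1-0.617)·(2.53,1.75) + 0.617·(5.08,1.89) = (4.1033,1.8364)
  v2: (1-0.617)·(-0.05,3.22) + 0.617·(1.57,6.39) = (0.9495,5.1759)
  v3: (1-0.617)·(-2.43,4.01) + 0.617·(-1.66,5.03) = (-1.9549,4.6393)
  v4: (1-0.617)·(-2.64,0.33) + 0.617·(-5.7,0.45) = (-4.5280,0.4040)
  v5: (1-0.617)·(-2.59,-2.38) + 0.617·(-3.08,-4.83) = (-2.8923,-3.8916)
  v6: (1-0.617)·(0.62,-3.07) + 0.617·(3.1,-7.55) = (2.1502,-5.8342)
  v7: (1-0.617)·(2.15,-1.87) + 0.617·(5.18,-3.53) = (4.0195,-2.8942)
  v8: (1-0.617)·(4.27,-0.03) + 0.617·(6.58,-0.5) = (5.6953,-0.3200)
Shoelace sum Σ(x_i·y_{i+1} − x_{i+1}·y_i):
  i=1: 4.1033·5.1759 − 0.9495·1.8364 = +19.4948 (running +19.4948)
  i=2: 0.9495·4.6393 − -1.9549·5.1759 = +14.5236 (running +34.0184)
  i=3: -1.9549·0.4040 − -4.5280·4.6393 = +20.2172 (running +54.2356)
  i=4: -4.5280·-3.8916 − -2.8923·0.4040 = +18.7901 (running +73.0257)
  i=5: -2.8923·-5.8342 − 2.1502·-3.8916 = +25.2420 (running +98.2676)
  i=6: 2.1502·-2.8942 − 4.0195·-5.8342 = +17.2274 (running +115.4951)
  i=7: 4.0195·-0.3200 − 5.6953·-2.8942 = +15.1972 (running +130.6922)
  i=8: 5.6953·1.8364 − 4.1033·-0.3200 = +11.7717 (running +142.4639)
Area = |Σ|/2 = |142.4639|/2 = 71.2320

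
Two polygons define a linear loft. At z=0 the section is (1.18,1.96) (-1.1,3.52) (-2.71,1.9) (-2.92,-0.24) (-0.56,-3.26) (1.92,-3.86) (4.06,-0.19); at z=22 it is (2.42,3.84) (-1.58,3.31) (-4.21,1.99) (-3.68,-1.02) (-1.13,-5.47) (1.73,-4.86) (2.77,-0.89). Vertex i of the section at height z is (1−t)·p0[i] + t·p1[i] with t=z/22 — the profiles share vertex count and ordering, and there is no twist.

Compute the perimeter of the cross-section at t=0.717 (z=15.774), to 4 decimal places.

Perimeter at t=0.717: 24.7984

Cross-section at t=0.717: each vertex is (1-t)·p0[i] + t·p1[i].
  v1: (1-0.717)·(1.18,1.96) + 0.717·(2.42,3.84) = (2.0691,3.3080)
  v2: (1-0.717)·(-1.1,3.52) + 0.717·(-1.58,3.31) = (-1.4442,3.3694)
  v3: (1-0.717)·(-2.71,1.9) + 0.717·(-4.21,1.99) = (-3.7855,1.9645)
  v4: (1-0.717)·(-2.92,-0.24) + 0.717·(-3.68,-1.02) = (-3.4649,-0.7993)
  v5: (1-0.717)·(-0.56,-3.26) + 0.717·(-1.13,-5.47) = (-0.9687,-4.8446)
  v6: (1-0.717)·(1.92,-3.86) + 0.717·(1.73,-4.86) = (1.7838,-4.5770)
  v7: (1-0.717)·(4.06,-0.19) + 0.717·(2.77,-0.89) = (3.1351,-0.6919)
Perimeter = Σ |v_{i+1} − v_i|:
  edge 1→2: √(-3.5132² + 0.0615²) = 3.5138 (running 3.5138)
  edge 2→3: √(-2.3413² + -1.4049²) = 2.7305 (running 6.2443)
  edge 3→4: √(0.3206² + -2.7638²) = 2.7823 (running 9.0266)
  edge 4→5: √(2.4962² + -4.0453²) = 4.7535 (running 13.7801)
  edge 5→6: √(2.7525² + 0.2676²) = 2.7654 (running 16.5455)
  edge 6→7: √(1.3513² + 3.8851²) = 4.1134 (running 20.6589)
  edge 7→1: √(-1.0660² + 3.9999²) = 4.1395 (running 24.7984)
Perimeter = 24.7984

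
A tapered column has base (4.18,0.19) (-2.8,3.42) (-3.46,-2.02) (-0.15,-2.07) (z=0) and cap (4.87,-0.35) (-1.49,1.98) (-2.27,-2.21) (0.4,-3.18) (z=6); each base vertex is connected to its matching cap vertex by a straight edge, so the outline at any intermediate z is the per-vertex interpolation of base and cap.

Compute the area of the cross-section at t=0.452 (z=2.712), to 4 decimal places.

Area at t=0.452: 22.1647

Cross-section at t=0.452: each vertex is (1-t)·p0[i] + t·p1[i].
  v1: (1-0.452)·(4.18,0.19) + 0.452·(4.87,-0.35) = (4.4919,-0.0541)
  v2: (1-0.452)·(-2.8,3.42) + 0.452·(-1.49,1.98) = (-2.2079,2.7691)
  v3: (1-0.452)·(-3.46,-2.02) + 0.452·(-2.27,-2.21) = (-2.9221,-2.1059)
  v4: (1-0.452)·(-0.15,-2.07) + 0.452·(0.4,-3.18) = (0.0986,-2.5717)
Shoelace sum Σ(x_i·y_{i+1} − x_{i+1}·y_i):
  i=1: 4.4919·2.7691 − -2.2079·-0.0541 = +12.3192 (running +12.3192)
  i=2: -2.2079·-2.1059 − -2.9221·2.7691 = +12.7412 (running +25.0604)
  i=3: -2.9221·-2.5717 − 0.0986·-2.1059 = +7.7225 (running +32.7829)
  i=4: 0.0986·-0.0541 − 4.4919·-2.5717 = +11.5465 (running +44.3294)
Area = |Σ|/2 = |44.3294|/2 = 22.1647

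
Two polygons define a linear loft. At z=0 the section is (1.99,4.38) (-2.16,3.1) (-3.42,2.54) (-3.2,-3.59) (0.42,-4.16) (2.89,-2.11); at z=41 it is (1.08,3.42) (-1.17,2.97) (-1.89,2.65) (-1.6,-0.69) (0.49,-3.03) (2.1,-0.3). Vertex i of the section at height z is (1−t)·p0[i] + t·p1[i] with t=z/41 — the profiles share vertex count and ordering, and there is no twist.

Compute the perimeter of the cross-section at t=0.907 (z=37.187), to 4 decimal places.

Cross-section at t=0.907: each vertex is (1-t)·p0[i] + t·p1[i].
  v1: (1-0.907)·(1.99,4.38) + 0.907·(1.08,3.42) = (1.1646,3.5093)
  v2: (1-0.907)·(-2.16,3.1) + 0.907·(-1.17,2.97) = (-1.2621,2.9821)
  v3: (1-0.907)·(-3.42,2.54) + 0.907·(-1.89,2.65) = (-2.0323,2.6398)
  v4: (1-0.907)·(-3.2,-3.59) + 0.907·(-1.6,-0.69) = (-1.7488,-0.9597)
  v5: (1-0.907)·(0.42,-4.16) + 0.907·(0.49,-3.03) = (0.4835,-3.1351)
  v6: (1-0.907)·(2.89,-2.11) + 0.907·(2.1,-0.3) = (2.1735,-0.4683)
Perimeter = Σ |v_{i+1} − v_i|:
  edge 1→2: √(-2.4267² + -0.5272²) = 2.4833 (running 2.4833)
  edge 2→3: √(-0.7702² + -0.3423²) = 0.8429 (running 3.3262)
  edge 3→4: √(0.2835² + -3.5995²) = 3.6106 (running 6.9368)
  edge 4→5: √(2.2323² + -2.1754²) = 3.1170 (running 10.0537)
  edge 5→6: √(1.6900² + 2.6668²) = 3.1572 (running 13.2109)
  edge 6→1: √(-1.0088² + 3.9776²) = 4.1036 (running 17.3145)
Perimeter = 17.3145

Perimeter at t=0.907: 17.3145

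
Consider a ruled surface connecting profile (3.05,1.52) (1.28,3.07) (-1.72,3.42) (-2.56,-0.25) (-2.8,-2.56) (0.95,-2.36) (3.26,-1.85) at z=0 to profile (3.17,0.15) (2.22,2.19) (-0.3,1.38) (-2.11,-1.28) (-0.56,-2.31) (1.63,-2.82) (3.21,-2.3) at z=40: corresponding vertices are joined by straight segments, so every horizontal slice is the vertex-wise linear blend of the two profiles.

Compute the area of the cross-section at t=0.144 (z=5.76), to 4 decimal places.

Area at t=0.144: 27.2368

Cross-section at t=0.144: each vertex is (1-t)·p0[i] + t·p1[i].
  v1: (1-0.144)·(3.05,1.52) + 0.144·(3.17,0.15) = (3.0673,1.3227)
  v2: (1-0.144)·(1.28,3.07) + 0.144·(2.22,2.19) = (1.4154,2.9433)
  v3: (1-0.144)·(-1.72,3.42) + 0.144·(-0.3,1.38) = (-1.5155,3.1262)
  v4: (1-0.144)·(-2.56,-0.25) + 0.144·(-2.11,-1.28) = (-2.4952,-0.3983)
  v5: (1-0.144)·(-2.8,-2.56) + 0.144·(-0.56,-2.31) = (-2.4774,-2.5240)
  v6: (1-0.144)·(0.95,-2.36) + 0.144·(1.63,-2.82) = (1.0479,-2.4262)
  v7: (1-0.144)·(3.26,-1.85) + 0.144·(3.21,-2.3) = (3.2528,-1.9148)
Shoelace sum Σ(x_i·y_{i+1} − x_{i+1}·y_i):
  i=1: 3.0673·2.9433 − 1.4154·1.3227 = +7.1557 (running +7.1557)
  i=2: 1.4154·3.1262 − -1.5155·2.9433 = +8.8854 (running +16.0411)
  i=3: -1.5155·-0.3983 − -2.4952·3.1262 = +8.4043 (running +24.4453)
  i=4: -2.4952·-2.5240 − -2.4774·-0.3983 = +5.3111 (running +29.7564)
  i=5: -2.4774·-2.4262 − 1.0479·-2.5240 = +8.6558 (running +38.4122)
  i=6: 1.0479·-1.9148 − 3.2528·-2.4262 = +5.8855 (running +44.2978)
  i=7: 3.2528·1.3227 − 3.0673·-1.9148 = +10.1758 (running +54.4735)
Area = |Σ|/2 = |54.4735|/2 = 27.2368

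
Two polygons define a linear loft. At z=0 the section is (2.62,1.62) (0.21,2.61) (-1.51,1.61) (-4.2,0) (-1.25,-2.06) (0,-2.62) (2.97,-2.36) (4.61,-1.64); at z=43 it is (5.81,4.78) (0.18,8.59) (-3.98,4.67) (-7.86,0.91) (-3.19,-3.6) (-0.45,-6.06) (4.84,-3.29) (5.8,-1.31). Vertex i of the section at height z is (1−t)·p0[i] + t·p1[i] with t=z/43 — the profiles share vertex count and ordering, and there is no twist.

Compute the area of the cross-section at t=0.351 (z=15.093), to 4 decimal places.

Cross-section at t=0.351: each vertex is (1-t)·p0[i] + t·p1[i].
  v1: (1-0.351)·(2.62,1.62) + 0.351·(5.81,4.78) = (3.7397,2.7292)
  v2: (1-0.351)·(0.21,2.61) + 0.351·(0.18,8.59) = (0.1995,4.7090)
  v3: (1-0.351)·(-1.51,1.61) + 0.351·(-3.98,4.67) = (-2.3770,2.6841)
  v4: (1-0.351)·(-4.2,0) + 0.351·(-7.86,0.91) = (-5.4847,0.3194)
  v5: (1-0.351)·(-1.25,-2.06) + 0.351·(-3.19,-3.6) = (-1.9309,-2.6005)
  v6: (1-0.351)·(0,-2.62) + 0.351·(-0.45,-6.06) = (-0.1580,-3.8274)
  v7: (1-0.351)·(2.97,-2.36) + 0.351·(4.84,-3.29) = (3.6264,-2.6864)
  v8: (1-0.351)·(4.61,-1.64) + 0.351·(5.8,-1.31) = (5.0277,-1.5242)
Shoelace sum Σ(x_i·y_{i+1} − x_{i+1}·y_i):
  i=1: 3.7397·4.7090 − 0.1995·2.7292 = +17.0657 (running +17.0657)
  i=2: 0.1995·2.6841 − -2.3770·4.7090 = +11.7285 (running +28.7942)
  i=3: -2.3770·0.3194 − -5.4847·2.6841 = +13.9619 (running +42.7562)
  i=4: -5.4847·-2.6005 − -1.9309·0.3194 = +14.8798 (running +57.6360)
  i=5: -1.9309·-3.8274 − -0.1580·-2.6005 = +6.9798 (running +64.6158)
  i=6: -0.1580·-2.6864 − 3.6264·-3.8274 = +14.3040 (running +78.9198)
  i=7: 3.6264·-1.5242 − 5.0277·-2.6864 = +7.9793 (running +86.8992)
  i=8: 5.0277·2.7292 − 3.7397·-1.5242 = +19.4213 (running +106.3205)
Area = |Σ|/2 = |106.3205|/2 = 53.1602

Area at t=0.351: 53.1602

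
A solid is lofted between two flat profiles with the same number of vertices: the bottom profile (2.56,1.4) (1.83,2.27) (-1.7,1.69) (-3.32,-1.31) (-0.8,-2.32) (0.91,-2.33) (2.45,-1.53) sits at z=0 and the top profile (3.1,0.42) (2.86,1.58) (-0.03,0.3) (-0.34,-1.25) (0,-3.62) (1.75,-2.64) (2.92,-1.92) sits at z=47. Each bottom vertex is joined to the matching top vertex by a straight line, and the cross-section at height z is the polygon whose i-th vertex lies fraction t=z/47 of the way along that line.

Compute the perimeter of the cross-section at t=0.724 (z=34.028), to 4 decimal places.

Cross-section at t=0.724: each vertex is (1-t)·p0[i] + t·p1[i].
  v1: (1-0.724)·(2.56,1.4) + 0.724·(3.1,0.42) = (2.9510,0.6905)
  v2: (1-0.724)·(1.83,2.27) + 0.724·(2.86,1.58) = (2.5757,1.7704)
  v3: (1-0.724)·(-1.7,1.69) + 0.724·(-0.03,0.3) = (-0.4909,0.6836)
  v4: (1-0.724)·(-3.32,-1.31) + 0.724·(-0.34,-1.25) = (-1.1625,-1.2666)
  v5: (1-0.724)·(-0.8,-2.32) + 0.724·(0,-3.62) = (-0.2208,-3.2612)
  v6: (1-0.724)·(0.91,-2.33) + 0.724·(1.75,-2.64) = (1.5182,-2.5544)
  v7: (1-0.724)·(2.45,-1.53) + 0.724·(2.92,-1.92) = (2.7903,-1.8124)
Perimeter = Σ |v_{i+1} − v_i|:
  edge 1→2: √(-0.3752² + 1.0800²) = 1.1433 (running 1.1433)
  edge 2→3: √(-3.0666² + -1.0868²) = 3.2535 (running 4.3968)
  edge 3→4: √(-0.6716² + -1.9502²) = 2.0626 (running 6.4594)
  edge 4→5: √(0.9417² + -1.9946²) = 2.2058 (running 8.6652)
  edge 5→6: √(1.7390² + 0.7068²) = 1.8771 (running 10.5423)
  edge 6→7: √(1.2721² + 0.7421²) = 1.4727 (running 12.0150)
  edge 7→1: √(0.1607² + 2.5028²) = 2.5080 (running 14.5230)
Perimeter = 14.5230

Perimeter at t=0.724: 14.5230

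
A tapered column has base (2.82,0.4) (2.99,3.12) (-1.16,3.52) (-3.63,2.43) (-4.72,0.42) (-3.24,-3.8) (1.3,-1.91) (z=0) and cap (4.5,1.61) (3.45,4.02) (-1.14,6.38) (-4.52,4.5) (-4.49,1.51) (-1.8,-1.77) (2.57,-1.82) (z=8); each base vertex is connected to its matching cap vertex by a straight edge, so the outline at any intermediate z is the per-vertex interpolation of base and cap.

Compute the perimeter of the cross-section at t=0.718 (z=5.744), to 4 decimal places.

Perimeter at t=0.718: 25.9800

Cross-section at t=0.718: each vertex is (1-t)·p0[i] + t·p1[i].
  v1: (1-0.718)·(2.82,0.4) + 0.718·(4.5,1.61) = (4.0262,1.2688)
  v2: (1-0.718)·(2.99,3.12) + 0.718·(3.45,4.02) = (3.3203,3.7662)
  v3: (1-0.718)·(-1.16,3.52) + 0.718·(-1.14,6.38) = (-1.1456,5.5735)
  v4: (1-0.718)·(-3.63,2.43) + 0.718·(-4.52,4.5) = (-4.2690,3.9163)
  v5: (1-0.718)·(-4.72,0.42) + 0.718·(-4.49,1.51) = (-4.5549,1.2026)
  v6: (1-0.718)·(-3.24,-3.8) + 0.718·(-1.8,-1.77) = (-2.2061,-2.3425)
  v7: (1-0.718)·(1.3,-1.91) + 0.718·(2.57,-1.82) = (2.2119,-1.8454)
Perimeter = Σ |v_{i+1} − v_i|:
  edge 1→2: √(-0.7060² + 2.4974²) = 2.5953 (running 2.5953)
  edge 2→3: √(-4.4659² + 1.8073²) = 4.8177 (running 7.4130)
  edge 3→4: √(-3.1234² + -1.6572²) = 3.5358 (running 10.9488)
  edge 4→5: √(-0.2858² + -2.7136²) = 2.7287 (running 13.6775)
  edge 5→6: √(2.3488² + -3.5451²) = 4.2526 (running 17.9301)
  edge 6→7: √(4.4179² + 0.4971²) = 4.4458 (running 22.3759)
  edge 7→1: √(1.8144² + 3.1142²) = 3.6042 (running 25.9800)
Perimeter = 25.9800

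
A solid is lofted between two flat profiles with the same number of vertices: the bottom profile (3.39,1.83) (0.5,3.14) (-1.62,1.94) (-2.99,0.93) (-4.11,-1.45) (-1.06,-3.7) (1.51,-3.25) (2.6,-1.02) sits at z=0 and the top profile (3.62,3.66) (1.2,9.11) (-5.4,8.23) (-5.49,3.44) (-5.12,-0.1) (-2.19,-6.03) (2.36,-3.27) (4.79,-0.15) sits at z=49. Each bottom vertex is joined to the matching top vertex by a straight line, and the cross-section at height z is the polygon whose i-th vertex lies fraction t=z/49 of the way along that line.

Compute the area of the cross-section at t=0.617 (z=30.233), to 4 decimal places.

Area at t=0.617: 74.7873

Cross-section at t=0.617: each vertex is (1-t)·p0[i] + t·p1[i].
  v1: (1-0.617)·(3.39,1.83) + 0.617·(3.62,3.66) = (3.5319,2.9591)
  v2: (1-0.617)·(0.5,3.14) + 0.617·(1.2,9.11) = (0.9319,6.8235)
  v3: (1-0.617)·(-1.62,1.94) + 0.617·(-5.4,8.23) = (-3.9523,5.8209)
  v4: (1-0.617)·(-2.99,0.93) + 0.617·(-5.49,3.44) = (-4.5325,2.4787)
  v5: (1-0.617)·(-4.11,-1.45) + 0.617·(-5.12,-0.1) = (-4.7332,-0.6170)
  v6: (1-0.617)·(-1.06,-3.7) + 0.617·(-2.19,-6.03) = (-1.7572,-5.1376)
  v7: (1-0.617)·(1.51,-3.25) + 0.617·(2.36,-3.27) = (2.0344,-3.2623)
  v8: (1-0.617)·(2.6,-1.02) + 0.617·(4.79,-0.15) = (3.9512,-0.4832)
Shoelace sum Σ(x_i·y_{i+1} − x_{i+1}·y_i):
  i=1: 3.5319·6.8235 − 0.9319·2.9591 = +21.3424 (running +21.3424)
  i=2: 0.9319·5.8209 − -3.9523·6.8235 = +32.3927 (running +53.7351)
  i=3: -3.9523·2.4787 − -4.5325·5.8209 = +16.5870 (running +70.3221)
  i=4: -4.5325·-0.6170 − -4.7332·2.4787 = +14.5287 (running +84.8509)
  i=5: -4.7332·-5.1376 − -1.7572·-0.6170 = +23.2329 (running +108.0837)
  i=6: -1.7572·-3.2623 − 2.0344·-5.1376 = +16.1848 (running +124.2686)
  i=7: 2.0344·-0.4832 − 3.9512·-3.2623 = +11.9072 (running +136.1758)
  i=8: 3.9512·2.9591 − 3.5319·-0.4832 = +13.3988 (running +149.5745)
Area = |Σ|/2 = |149.5745|/2 = 74.7873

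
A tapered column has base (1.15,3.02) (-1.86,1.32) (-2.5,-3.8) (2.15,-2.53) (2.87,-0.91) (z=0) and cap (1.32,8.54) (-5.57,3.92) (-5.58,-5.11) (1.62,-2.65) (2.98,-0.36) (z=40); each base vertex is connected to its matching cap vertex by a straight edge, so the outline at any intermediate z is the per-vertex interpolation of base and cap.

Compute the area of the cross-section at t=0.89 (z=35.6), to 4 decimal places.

Cross-section at t=0.89: each vertex is (1-t)·p0[i] + t·p1[i].
  v1: (1-0.89)·(1.15,3.02) + 0.89·(1.32,8.54) = (1.3013,7.9328)
  v2: (1-0.89)·(-1.86,1.32) + 0.89·(-5.57,3.92) = (-5.1619,3.6340)
  v3: (1-0.89)·(-2.5,-3.8) + 0.89·(-5.58,-5.11) = (-5.2412,-4.9659)
  v4: (1-0.89)·(2.15,-2.53) + 0.89·(1.62,-2.65) = (1.6783,-2.6368)
  v5: (1-0.89)·(2.87,-0.91) + 0.89·(2.98,-0.36) = (2.9679,-0.4205)
Shoelace sum Σ(x_i·y_{i+1} − x_{i+1}·y_i):
  i=1: 1.3013·3.6340 − -5.1619·7.9328 = +45.6772 (running +45.6772)
  i=2: -5.1619·-4.9659 − -5.2412·3.6340 = +44.6800 (running +90.3572)
  i=3: -5.2412·-2.6368 − 1.6783·-4.9659 = +22.1543 (running +112.5115)
  i=4: 1.6783·-0.4205 − 2.9679·-2.6368 = +7.1200 (running +119.6315)
  i=5: 2.9679·7.9328 − 1.3013·-0.4205 = +24.0910 (running +143.7225)
Area = |Σ|/2 = |143.7225|/2 = 71.8612

Area at t=0.89: 71.8612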